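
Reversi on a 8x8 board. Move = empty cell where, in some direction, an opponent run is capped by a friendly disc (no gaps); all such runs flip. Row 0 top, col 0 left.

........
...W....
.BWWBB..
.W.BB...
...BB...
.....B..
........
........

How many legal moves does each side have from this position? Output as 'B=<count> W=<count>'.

Answer: B=5 W=7

Derivation:
-- B to move --
(0,2): flips 1 -> legal
(0,3): flips 2 -> legal
(0,4): no bracket -> illegal
(1,1): flips 1 -> legal
(1,2): flips 1 -> legal
(1,4): no bracket -> illegal
(2,0): no bracket -> illegal
(3,0): no bracket -> illegal
(3,2): no bracket -> illegal
(4,0): no bracket -> illegal
(4,1): flips 1 -> legal
(4,2): no bracket -> illegal
B mobility = 5
-- W to move --
(1,0): no bracket -> illegal
(1,1): flips 1 -> legal
(1,2): no bracket -> illegal
(1,4): no bracket -> illegal
(1,5): no bracket -> illegal
(1,6): no bracket -> illegal
(2,0): flips 1 -> legal
(2,6): flips 2 -> legal
(3,0): no bracket -> illegal
(3,2): no bracket -> illegal
(3,5): flips 1 -> legal
(3,6): no bracket -> illegal
(4,2): no bracket -> illegal
(4,5): flips 1 -> legal
(4,6): no bracket -> illegal
(5,2): no bracket -> illegal
(5,3): flips 2 -> legal
(5,4): no bracket -> illegal
(5,6): no bracket -> illegal
(6,4): no bracket -> illegal
(6,5): no bracket -> illegal
(6,6): flips 3 -> legal
W mobility = 7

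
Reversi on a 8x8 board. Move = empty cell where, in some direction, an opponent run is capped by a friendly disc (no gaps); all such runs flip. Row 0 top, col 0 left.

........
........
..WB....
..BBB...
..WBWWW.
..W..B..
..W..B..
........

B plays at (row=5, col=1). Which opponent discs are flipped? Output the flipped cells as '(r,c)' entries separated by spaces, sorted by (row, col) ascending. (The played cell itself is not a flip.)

Dir NW: first cell '.' (not opp) -> no flip
Dir N: first cell '.' (not opp) -> no flip
Dir NE: opp run (4,2) capped by B -> flip
Dir W: first cell '.' (not opp) -> no flip
Dir E: opp run (5,2), next='.' -> no flip
Dir SW: first cell '.' (not opp) -> no flip
Dir S: first cell '.' (not opp) -> no flip
Dir SE: opp run (6,2), next='.' -> no flip

Answer: (4,2)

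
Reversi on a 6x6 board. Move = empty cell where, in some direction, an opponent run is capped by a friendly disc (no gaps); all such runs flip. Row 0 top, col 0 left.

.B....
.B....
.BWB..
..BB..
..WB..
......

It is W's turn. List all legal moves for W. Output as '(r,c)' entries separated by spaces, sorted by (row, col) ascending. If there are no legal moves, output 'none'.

Answer: (0,0) (2,0) (2,4) (4,4)

Derivation:
(0,0): flips 1 -> legal
(0,2): no bracket -> illegal
(1,0): no bracket -> illegal
(1,2): no bracket -> illegal
(1,3): no bracket -> illegal
(1,4): no bracket -> illegal
(2,0): flips 1 -> legal
(2,4): flips 2 -> legal
(3,0): no bracket -> illegal
(3,1): no bracket -> illegal
(3,4): no bracket -> illegal
(4,1): no bracket -> illegal
(4,4): flips 2 -> legal
(5,2): no bracket -> illegal
(5,3): no bracket -> illegal
(5,4): no bracket -> illegal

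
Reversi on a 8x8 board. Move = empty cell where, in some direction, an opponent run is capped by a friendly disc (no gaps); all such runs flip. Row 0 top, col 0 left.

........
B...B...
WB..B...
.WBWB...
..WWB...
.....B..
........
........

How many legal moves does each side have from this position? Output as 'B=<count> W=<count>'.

-- B to move --
(1,1): no bracket -> illegal
(2,2): flips 1 -> legal
(2,3): no bracket -> illegal
(3,0): flips 2 -> legal
(4,0): no bracket -> illegal
(4,1): flips 3 -> legal
(5,1): flips 2 -> legal
(5,2): flips 2 -> legal
(5,3): no bracket -> illegal
(5,4): flips 1 -> legal
B mobility = 6
-- W to move --
(0,0): flips 1 -> legal
(0,1): no bracket -> illegal
(0,3): no bracket -> illegal
(0,4): no bracket -> illegal
(0,5): no bracket -> illegal
(1,1): flips 1 -> legal
(1,2): no bracket -> illegal
(1,3): no bracket -> illegal
(1,5): flips 1 -> legal
(2,2): flips 2 -> legal
(2,3): no bracket -> illegal
(2,5): flips 1 -> legal
(3,0): no bracket -> illegal
(3,5): flips 1 -> legal
(4,1): no bracket -> illegal
(4,5): flips 1 -> legal
(4,6): no bracket -> illegal
(5,3): no bracket -> illegal
(5,4): no bracket -> illegal
(5,6): no bracket -> illegal
(6,4): no bracket -> illegal
(6,5): no bracket -> illegal
(6,6): flips 2 -> legal
W mobility = 8

Answer: B=6 W=8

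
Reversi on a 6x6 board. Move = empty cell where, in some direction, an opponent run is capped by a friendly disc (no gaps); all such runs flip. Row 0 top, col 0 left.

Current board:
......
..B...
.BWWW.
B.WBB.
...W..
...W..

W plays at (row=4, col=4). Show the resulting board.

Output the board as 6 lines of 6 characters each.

Answer: ......
..B...
.BWWW.
B.WWW.
...WW.
...W..

Derivation:
Place W at (4,4); scan 8 dirs for brackets.
Dir NW: opp run (3,3) capped by W -> flip
Dir N: opp run (3,4) capped by W -> flip
Dir NE: first cell '.' (not opp) -> no flip
Dir W: first cell 'W' (not opp) -> no flip
Dir E: first cell '.' (not opp) -> no flip
Dir SW: first cell 'W' (not opp) -> no flip
Dir S: first cell '.' (not opp) -> no flip
Dir SE: first cell '.' (not opp) -> no flip
All flips: (3,3) (3,4)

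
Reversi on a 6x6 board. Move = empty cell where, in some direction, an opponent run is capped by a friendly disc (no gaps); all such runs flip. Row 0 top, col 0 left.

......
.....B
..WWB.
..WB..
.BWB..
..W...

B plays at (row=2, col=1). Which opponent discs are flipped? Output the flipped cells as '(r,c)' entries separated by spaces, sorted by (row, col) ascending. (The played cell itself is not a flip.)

Dir NW: first cell '.' (not opp) -> no flip
Dir N: first cell '.' (not opp) -> no flip
Dir NE: first cell '.' (not opp) -> no flip
Dir W: first cell '.' (not opp) -> no flip
Dir E: opp run (2,2) (2,3) capped by B -> flip
Dir SW: first cell '.' (not opp) -> no flip
Dir S: first cell '.' (not opp) -> no flip
Dir SE: opp run (3,2) capped by B -> flip

Answer: (2,2) (2,3) (3,2)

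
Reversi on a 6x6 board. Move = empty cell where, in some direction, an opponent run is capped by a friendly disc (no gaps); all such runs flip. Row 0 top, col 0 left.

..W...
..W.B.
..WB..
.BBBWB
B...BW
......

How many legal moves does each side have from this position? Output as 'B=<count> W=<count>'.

-- B to move --
(0,1): flips 1 -> legal
(0,3): no bracket -> illegal
(1,1): flips 1 -> legal
(1,3): flips 1 -> legal
(2,1): flips 1 -> legal
(2,4): flips 1 -> legal
(2,5): no bracket -> illegal
(4,3): no bracket -> illegal
(5,4): no bracket -> illegal
(5,5): flips 1 -> legal
B mobility = 6
-- W to move --
(0,3): no bracket -> illegal
(0,4): no bracket -> illegal
(0,5): no bracket -> illegal
(1,3): no bracket -> illegal
(1,5): no bracket -> illegal
(2,0): no bracket -> illegal
(2,1): no bracket -> illegal
(2,4): flips 1 -> legal
(2,5): flips 1 -> legal
(3,0): flips 3 -> legal
(4,1): no bracket -> illegal
(4,2): flips 1 -> legal
(4,3): flips 1 -> legal
(5,0): no bracket -> illegal
(5,1): no bracket -> illegal
(5,3): no bracket -> illegal
(5,4): flips 1 -> legal
(5,5): flips 2 -> legal
W mobility = 7

Answer: B=6 W=7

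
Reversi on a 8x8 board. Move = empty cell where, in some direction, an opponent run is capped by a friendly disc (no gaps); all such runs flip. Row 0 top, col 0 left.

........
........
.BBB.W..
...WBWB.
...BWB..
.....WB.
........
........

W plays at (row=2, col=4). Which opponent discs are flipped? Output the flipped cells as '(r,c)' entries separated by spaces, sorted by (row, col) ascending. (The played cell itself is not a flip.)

Answer: (3,4)

Derivation:
Dir NW: first cell '.' (not opp) -> no flip
Dir N: first cell '.' (not opp) -> no flip
Dir NE: first cell '.' (not opp) -> no flip
Dir W: opp run (2,3) (2,2) (2,1), next='.' -> no flip
Dir E: first cell 'W' (not opp) -> no flip
Dir SW: first cell 'W' (not opp) -> no flip
Dir S: opp run (3,4) capped by W -> flip
Dir SE: first cell 'W' (not opp) -> no flip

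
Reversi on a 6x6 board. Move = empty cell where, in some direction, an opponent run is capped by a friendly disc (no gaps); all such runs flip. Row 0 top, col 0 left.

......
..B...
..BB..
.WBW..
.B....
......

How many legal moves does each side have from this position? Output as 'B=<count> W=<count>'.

Answer: B=6 W=3

Derivation:
-- B to move --
(2,0): no bracket -> illegal
(2,1): flips 1 -> legal
(2,4): no bracket -> illegal
(3,0): flips 1 -> legal
(3,4): flips 1 -> legal
(4,0): flips 1 -> legal
(4,2): no bracket -> illegal
(4,3): flips 1 -> legal
(4,4): flips 1 -> legal
B mobility = 6
-- W to move --
(0,1): no bracket -> illegal
(0,2): no bracket -> illegal
(0,3): no bracket -> illegal
(1,1): flips 1 -> legal
(1,3): flips 2 -> legal
(1,4): no bracket -> illegal
(2,1): no bracket -> illegal
(2,4): no bracket -> illegal
(3,0): no bracket -> illegal
(3,4): no bracket -> illegal
(4,0): no bracket -> illegal
(4,2): no bracket -> illegal
(4,3): no bracket -> illegal
(5,0): no bracket -> illegal
(5,1): flips 1 -> legal
(5,2): no bracket -> illegal
W mobility = 3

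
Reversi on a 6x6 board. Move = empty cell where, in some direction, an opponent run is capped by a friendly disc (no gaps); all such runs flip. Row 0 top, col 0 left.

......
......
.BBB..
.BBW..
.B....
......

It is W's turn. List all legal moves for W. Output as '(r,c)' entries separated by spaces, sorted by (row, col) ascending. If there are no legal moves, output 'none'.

(1,0): no bracket -> illegal
(1,1): flips 1 -> legal
(1,2): no bracket -> illegal
(1,3): flips 1 -> legal
(1,4): no bracket -> illegal
(2,0): no bracket -> illegal
(2,4): no bracket -> illegal
(3,0): flips 2 -> legal
(3,4): no bracket -> illegal
(4,0): no bracket -> illegal
(4,2): no bracket -> illegal
(4,3): no bracket -> illegal
(5,0): no bracket -> illegal
(5,1): no bracket -> illegal
(5,2): no bracket -> illegal

Answer: (1,1) (1,3) (3,0)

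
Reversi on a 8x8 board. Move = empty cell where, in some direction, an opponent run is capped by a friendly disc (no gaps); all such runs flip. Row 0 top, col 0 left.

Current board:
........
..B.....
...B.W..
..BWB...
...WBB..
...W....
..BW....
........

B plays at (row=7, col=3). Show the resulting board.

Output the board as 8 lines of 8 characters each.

Answer: ........
..B.....
...B.W..
..BBB...
...BBB..
...B....
..BB....
...B....

Derivation:
Place B at (7,3); scan 8 dirs for brackets.
Dir NW: first cell 'B' (not opp) -> no flip
Dir N: opp run (6,3) (5,3) (4,3) (3,3) capped by B -> flip
Dir NE: first cell '.' (not opp) -> no flip
Dir W: first cell '.' (not opp) -> no flip
Dir E: first cell '.' (not opp) -> no flip
Dir SW: edge -> no flip
Dir S: edge -> no flip
Dir SE: edge -> no flip
All flips: (3,3) (4,3) (5,3) (6,3)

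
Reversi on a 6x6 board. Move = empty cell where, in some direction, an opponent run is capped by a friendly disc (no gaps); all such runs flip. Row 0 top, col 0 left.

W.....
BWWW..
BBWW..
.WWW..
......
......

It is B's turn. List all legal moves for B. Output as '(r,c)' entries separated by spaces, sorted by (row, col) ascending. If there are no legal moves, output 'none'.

Answer: (0,1) (0,2) (0,3) (1,4) (2,4) (4,1) (4,2) (4,3)

Derivation:
(0,1): flips 1 -> legal
(0,2): flips 1 -> legal
(0,3): flips 1 -> legal
(0,4): no bracket -> illegal
(1,4): flips 3 -> legal
(2,4): flips 2 -> legal
(3,0): no bracket -> illegal
(3,4): no bracket -> illegal
(4,0): no bracket -> illegal
(4,1): flips 1 -> legal
(4,2): flips 1 -> legal
(4,3): flips 1 -> legal
(4,4): no bracket -> illegal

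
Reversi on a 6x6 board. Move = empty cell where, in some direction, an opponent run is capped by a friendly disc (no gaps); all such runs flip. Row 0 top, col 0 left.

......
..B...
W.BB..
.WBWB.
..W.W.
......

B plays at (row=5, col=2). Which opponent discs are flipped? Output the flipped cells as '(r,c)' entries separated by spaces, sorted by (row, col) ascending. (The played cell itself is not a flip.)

Dir NW: first cell '.' (not opp) -> no flip
Dir N: opp run (4,2) capped by B -> flip
Dir NE: first cell '.' (not opp) -> no flip
Dir W: first cell '.' (not opp) -> no flip
Dir E: first cell '.' (not opp) -> no flip
Dir SW: edge -> no flip
Dir S: edge -> no flip
Dir SE: edge -> no flip

Answer: (4,2)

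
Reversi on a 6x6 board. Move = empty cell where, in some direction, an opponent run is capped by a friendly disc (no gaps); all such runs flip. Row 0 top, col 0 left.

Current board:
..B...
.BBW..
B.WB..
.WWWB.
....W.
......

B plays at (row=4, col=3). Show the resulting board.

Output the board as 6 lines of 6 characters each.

Answer: ..B...
.BBW..
B.WB..
.WWBB.
...BW.
......

Derivation:
Place B at (4,3); scan 8 dirs for brackets.
Dir NW: opp run (3,2), next='.' -> no flip
Dir N: opp run (3,3) capped by B -> flip
Dir NE: first cell 'B' (not opp) -> no flip
Dir W: first cell '.' (not opp) -> no flip
Dir E: opp run (4,4), next='.' -> no flip
Dir SW: first cell '.' (not opp) -> no flip
Dir S: first cell '.' (not opp) -> no flip
Dir SE: first cell '.' (not opp) -> no flip
All flips: (3,3)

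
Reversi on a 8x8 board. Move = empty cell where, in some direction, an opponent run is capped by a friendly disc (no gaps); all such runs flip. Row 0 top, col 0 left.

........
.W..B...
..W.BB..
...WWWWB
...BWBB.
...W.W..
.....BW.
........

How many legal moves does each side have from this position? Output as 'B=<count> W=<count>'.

Answer: B=10 W=13

Derivation:
-- B to move --
(0,0): no bracket -> illegal
(0,1): no bracket -> illegal
(0,2): no bracket -> illegal
(1,0): no bracket -> illegal
(1,2): no bracket -> illegal
(1,3): no bracket -> illegal
(2,0): no bracket -> illegal
(2,1): no bracket -> illegal
(2,3): flips 2 -> legal
(2,6): flips 1 -> legal
(2,7): flips 1 -> legal
(3,1): no bracket -> illegal
(3,2): flips 4 -> legal
(4,2): flips 1 -> legal
(4,7): flips 1 -> legal
(5,2): no bracket -> illegal
(5,4): flips 2 -> legal
(5,6): no bracket -> illegal
(5,7): no bracket -> illegal
(6,2): no bracket -> illegal
(6,3): flips 1 -> legal
(6,4): flips 1 -> legal
(6,7): flips 1 -> legal
(7,5): no bracket -> illegal
(7,6): no bracket -> illegal
(7,7): no bracket -> illegal
B mobility = 10
-- W to move --
(0,3): flips 2 -> legal
(0,4): flips 2 -> legal
(0,5): no bracket -> illegal
(1,3): flips 1 -> legal
(1,5): flips 2 -> legal
(1,6): flips 1 -> legal
(2,3): no bracket -> illegal
(2,6): no bracket -> illegal
(2,7): no bracket -> illegal
(3,2): no bracket -> illegal
(4,2): flips 1 -> legal
(4,7): flips 2 -> legal
(5,2): flips 1 -> legal
(5,4): flips 1 -> legal
(5,6): flips 2 -> legal
(5,7): flips 1 -> legal
(6,4): flips 1 -> legal
(7,4): no bracket -> illegal
(7,5): flips 1 -> legal
(7,6): no bracket -> illegal
W mobility = 13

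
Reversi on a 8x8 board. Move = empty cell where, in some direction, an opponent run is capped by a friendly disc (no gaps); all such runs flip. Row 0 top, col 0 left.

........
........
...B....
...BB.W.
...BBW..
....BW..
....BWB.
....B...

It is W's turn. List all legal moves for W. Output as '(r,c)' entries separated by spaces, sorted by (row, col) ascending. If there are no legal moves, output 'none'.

Answer: (1,2) (2,2) (3,2) (4,2) (5,3) (6,3) (6,7) (7,3) (7,7)

Derivation:
(1,2): flips 2 -> legal
(1,3): no bracket -> illegal
(1,4): no bracket -> illegal
(2,2): flips 2 -> legal
(2,4): no bracket -> illegal
(2,5): no bracket -> illegal
(3,2): flips 2 -> legal
(3,5): no bracket -> illegal
(4,2): flips 2 -> legal
(5,2): no bracket -> illegal
(5,3): flips 1 -> legal
(5,6): no bracket -> illegal
(5,7): no bracket -> illegal
(6,3): flips 2 -> legal
(6,7): flips 1 -> legal
(7,3): flips 1 -> legal
(7,5): no bracket -> illegal
(7,6): no bracket -> illegal
(7,7): flips 1 -> legal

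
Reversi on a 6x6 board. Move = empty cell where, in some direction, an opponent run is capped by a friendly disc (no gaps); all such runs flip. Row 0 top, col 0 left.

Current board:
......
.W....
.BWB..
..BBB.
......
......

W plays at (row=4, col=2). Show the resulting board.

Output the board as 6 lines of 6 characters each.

Place W at (4,2); scan 8 dirs for brackets.
Dir NW: first cell '.' (not opp) -> no flip
Dir N: opp run (3,2) capped by W -> flip
Dir NE: opp run (3,3), next='.' -> no flip
Dir W: first cell '.' (not opp) -> no flip
Dir E: first cell '.' (not opp) -> no flip
Dir SW: first cell '.' (not opp) -> no flip
Dir S: first cell '.' (not opp) -> no flip
Dir SE: first cell '.' (not opp) -> no flip
All flips: (3,2)

Answer: ......
.W....
.BWB..
..WBB.
..W...
......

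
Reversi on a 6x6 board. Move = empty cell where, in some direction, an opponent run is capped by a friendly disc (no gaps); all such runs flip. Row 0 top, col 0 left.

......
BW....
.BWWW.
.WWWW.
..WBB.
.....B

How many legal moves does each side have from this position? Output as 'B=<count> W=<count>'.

Answer: B=7 W=5

Derivation:
-- B to move --
(0,0): flips 3 -> legal
(0,1): flips 1 -> legal
(0,2): no bracket -> illegal
(1,2): flips 1 -> legal
(1,3): flips 2 -> legal
(1,4): flips 2 -> legal
(1,5): no bracket -> illegal
(2,0): no bracket -> illegal
(2,5): flips 4 -> legal
(3,0): no bracket -> illegal
(3,5): no bracket -> illegal
(4,0): no bracket -> illegal
(4,1): flips 2 -> legal
(4,5): no bracket -> illegal
(5,1): no bracket -> illegal
(5,2): no bracket -> illegal
(5,3): no bracket -> illegal
B mobility = 7
-- W to move --
(0,0): no bracket -> illegal
(0,1): no bracket -> illegal
(1,2): no bracket -> illegal
(2,0): flips 1 -> legal
(3,0): no bracket -> illegal
(3,5): no bracket -> illegal
(4,5): flips 2 -> legal
(5,2): flips 1 -> legal
(5,3): flips 1 -> legal
(5,4): flips 2 -> legal
W mobility = 5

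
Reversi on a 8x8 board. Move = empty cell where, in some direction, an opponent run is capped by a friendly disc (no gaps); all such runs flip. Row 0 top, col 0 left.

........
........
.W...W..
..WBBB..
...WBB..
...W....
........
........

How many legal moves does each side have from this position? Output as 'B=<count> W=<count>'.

-- B to move --
(1,0): no bracket -> illegal
(1,1): no bracket -> illegal
(1,2): no bracket -> illegal
(1,4): no bracket -> illegal
(1,5): flips 1 -> legal
(1,6): flips 1 -> legal
(2,0): no bracket -> illegal
(2,2): no bracket -> illegal
(2,3): no bracket -> illegal
(2,4): no bracket -> illegal
(2,6): no bracket -> illegal
(3,0): no bracket -> illegal
(3,1): flips 1 -> legal
(3,6): no bracket -> illegal
(4,1): no bracket -> illegal
(4,2): flips 1 -> legal
(5,2): flips 1 -> legal
(5,4): no bracket -> illegal
(6,2): flips 1 -> legal
(6,3): flips 2 -> legal
(6,4): no bracket -> illegal
B mobility = 7
-- W to move --
(2,2): no bracket -> illegal
(2,3): flips 1 -> legal
(2,4): no bracket -> illegal
(2,6): flips 2 -> legal
(3,6): flips 3 -> legal
(4,2): no bracket -> illegal
(4,6): flips 2 -> legal
(5,4): no bracket -> illegal
(5,5): flips 2 -> legal
(5,6): no bracket -> illegal
W mobility = 5

Answer: B=7 W=5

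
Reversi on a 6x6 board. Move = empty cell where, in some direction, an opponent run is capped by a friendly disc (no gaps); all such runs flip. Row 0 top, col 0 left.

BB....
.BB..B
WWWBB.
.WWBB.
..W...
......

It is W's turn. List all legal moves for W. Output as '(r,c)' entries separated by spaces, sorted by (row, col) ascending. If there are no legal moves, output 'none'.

(0,2): flips 2 -> legal
(0,3): flips 1 -> legal
(0,4): no bracket -> illegal
(0,5): no bracket -> illegal
(1,0): no bracket -> illegal
(1,3): no bracket -> illegal
(1,4): flips 1 -> legal
(2,5): flips 2 -> legal
(3,5): flips 2 -> legal
(4,3): no bracket -> illegal
(4,4): flips 1 -> legal
(4,5): no bracket -> illegal

Answer: (0,2) (0,3) (1,4) (2,5) (3,5) (4,4)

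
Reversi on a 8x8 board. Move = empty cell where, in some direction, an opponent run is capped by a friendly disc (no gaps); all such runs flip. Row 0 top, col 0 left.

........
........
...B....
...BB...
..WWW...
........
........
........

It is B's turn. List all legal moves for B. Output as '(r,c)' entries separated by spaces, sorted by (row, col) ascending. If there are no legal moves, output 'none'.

Answer: (5,1) (5,2) (5,3) (5,4) (5,5)

Derivation:
(3,1): no bracket -> illegal
(3,2): no bracket -> illegal
(3,5): no bracket -> illegal
(4,1): no bracket -> illegal
(4,5): no bracket -> illegal
(5,1): flips 1 -> legal
(5,2): flips 1 -> legal
(5,3): flips 1 -> legal
(5,4): flips 1 -> legal
(5,5): flips 1 -> legal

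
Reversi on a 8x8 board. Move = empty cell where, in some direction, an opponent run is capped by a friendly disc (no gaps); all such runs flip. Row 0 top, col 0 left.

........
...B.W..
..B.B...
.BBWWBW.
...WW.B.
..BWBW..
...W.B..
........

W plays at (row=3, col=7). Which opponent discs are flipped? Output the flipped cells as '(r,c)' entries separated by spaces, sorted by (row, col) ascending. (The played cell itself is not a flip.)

Answer: (4,6)

Derivation:
Dir NW: first cell '.' (not opp) -> no flip
Dir N: first cell '.' (not opp) -> no flip
Dir NE: edge -> no flip
Dir W: first cell 'W' (not opp) -> no flip
Dir E: edge -> no flip
Dir SW: opp run (4,6) capped by W -> flip
Dir S: first cell '.' (not opp) -> no flip
Dir SE: edge -> no flip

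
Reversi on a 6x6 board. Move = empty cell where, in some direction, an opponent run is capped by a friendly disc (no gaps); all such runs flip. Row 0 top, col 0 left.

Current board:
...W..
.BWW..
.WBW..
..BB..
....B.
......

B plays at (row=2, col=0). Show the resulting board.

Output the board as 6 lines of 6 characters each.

Answer: ...W..
.BWW..
BBBW..
..BB..
....B.
......

Derivation:
Place B at (2,0); scan 8 dirs for brackets.
Dir NW: edge -> no flip
Dir N: first cell '.' (not opp) -> no flip
Dir NE: first cell 'B' (not opp) -> no flip
Dir W: edge -> no flip
Dir E: opp run (2,1) capped by B -> flip
Dir SW: edge -> no flip
Dir S: first cell '.' (not opp) -> no flip
Dir SE: first cell '.' (not opp) -> no flip
All flips: (2,1)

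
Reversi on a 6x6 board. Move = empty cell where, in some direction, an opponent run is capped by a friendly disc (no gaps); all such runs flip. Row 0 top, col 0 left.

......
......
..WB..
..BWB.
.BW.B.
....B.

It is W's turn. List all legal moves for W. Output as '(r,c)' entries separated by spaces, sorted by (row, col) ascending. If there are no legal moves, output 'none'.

Answer: (1,3) (2,4) (3,1) (3,5) (4,0) (5,5)

Derivation:
(1,2): no bracket -> illegal
(1,3): flips 1 -> legal
(1,4): no bracket -> illegal
(2,1): no bracket -> illegal
(2,4): flips 1 -> legal
(2,5): no bracket -> illegal
(3,0): no bracket -> illegal
(3,1): flips 1 -> legal
(3,5): flips 1 -> legal
(4,0): flips 1 -> legal
(4,3): no bracket -> illegal
(4,5): no bracket -> illegal
(5,0): no bracket -> illegal
(5,1): no bracket -> illegal
(5,2): no bracket -> illegal
(5,3): no bracket -> illegal
(5,5): flips 1 -> legal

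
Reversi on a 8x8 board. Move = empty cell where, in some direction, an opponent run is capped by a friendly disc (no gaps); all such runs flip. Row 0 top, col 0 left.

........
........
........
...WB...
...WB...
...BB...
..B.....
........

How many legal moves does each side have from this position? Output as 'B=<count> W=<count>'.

-- B to move --
(2,2): flips 1 -> legal
(2,3): flips 2 -> legal
(2,4): no bracket -> illegal
(3,2): flips 2 -> legal
(4,2): flips 1 -> legal
(5,2): flips 1 -> legal
B mobility = 5
-- W to move --
(2,3): no bracket -> illegal
(2,4): no bracket -> illegal
(2,5): flips 1 -> legal
(3,5): flips 1 -> legal
(4,2): no bracket -> illegal
(4,5): flips 1 -> legal
(5,1): no bracket -> illegal
(5,2): no bracket -> illegal
(5,5): flips 1 -> legal
(6,1): no bracket -> illegal
(6,3): flips 1 -> legal
(6,4): no bracket -> illegal
(6,5): flips 1 -> legal
(7,1): no bracket -> illegal
(7,2): no bracket -> illegal
(7,3): no bracket -> illegal
W mobility = 6

Answer: B=5 W=6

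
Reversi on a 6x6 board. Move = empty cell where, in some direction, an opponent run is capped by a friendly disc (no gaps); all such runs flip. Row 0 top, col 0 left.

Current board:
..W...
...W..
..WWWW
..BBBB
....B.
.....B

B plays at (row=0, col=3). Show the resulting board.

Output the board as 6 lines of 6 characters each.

Place B at (0,3); scan 8 dirs for brackets.
Dir NW: edge -> no flip
Dir N: edge -> no flip
Dir NE: edge -> no flip
Dir W: opp run (0,2), next='.' -> no flip
Dir E: first cell '.' (not opp) -> no flip
Dir SW: first cell '.' (not opp) -> no flip
Dir S: opp run (1,3) (2,3) capped by B -> flip
Dir SE: first cell '.' (not opp) -> no flip
All flips: (1,3) (2,3)

Answer: ..WB..
...B..
..WBWW
..BBBB
....B.
.....B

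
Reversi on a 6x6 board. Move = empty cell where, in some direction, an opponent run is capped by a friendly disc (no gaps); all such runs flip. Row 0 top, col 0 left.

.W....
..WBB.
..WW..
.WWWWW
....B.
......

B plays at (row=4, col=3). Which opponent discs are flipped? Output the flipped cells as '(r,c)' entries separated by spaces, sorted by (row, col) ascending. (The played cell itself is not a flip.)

Answer: (2,3) (3,3)

Derivation:
Dir NW: opp run (3,2), next='.' -> no flip
Dir N: opp run (3,3) (2,3) capped by B -> flip
Dir NE: opp run (3,4), next='.' -> no flip
Dir W: first cell '.' (not opp) -> no flip
Dir E: first cell 'B' (not opp) -> no flip
Dir SW: first cell '.' (not opp) -> no flip
Dir S: first cell '.' (not opp) -> no flip
Dir SE: first cell '.' (not opp) -> no flip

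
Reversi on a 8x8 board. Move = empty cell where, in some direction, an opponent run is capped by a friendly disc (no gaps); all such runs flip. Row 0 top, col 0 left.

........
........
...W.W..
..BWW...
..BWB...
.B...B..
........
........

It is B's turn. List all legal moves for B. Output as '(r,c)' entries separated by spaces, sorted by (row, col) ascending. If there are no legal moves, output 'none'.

Answer: (1,4) (2,2) (2,4) (3,5) (5,4)

Derivation:
(1,2): no bracket -> illegal
(1,3): no bracket -> illegal
(1,4): flips 1 -> legal
(1,5): no bracket -> illegal
(1,6): no bracket -> illegal
(2,2): flips 1 -> legal
(2,4): flips 2 -> legal
(2,6): no bracket -> illegal
(3,5): flips 2 -> legal
(3,6): no bracket -> illegal
(4,5): no bracket -> illegal
(5,2): no bracket -> illegal
(5,3): no bracket -> illegal
(5,4): flips 1 -> legal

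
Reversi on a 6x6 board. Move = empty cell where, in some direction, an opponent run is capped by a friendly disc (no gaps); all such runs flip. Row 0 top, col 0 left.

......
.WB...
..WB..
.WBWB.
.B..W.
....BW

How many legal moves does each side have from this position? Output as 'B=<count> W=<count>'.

-- B to move --
(0,0): no bracket -> illegal
(0,1): no bracket -> illegal
(0,2): no bracket -> illegal
(1,0): flips 1 -> legal
(1,3): no bracket -> illegal
(2,0): no bracket -> illegal
(2,1): flips 2 -> legal
(2,4): no bracket -> illegal
(3,0): flips 1 -> legal
(3,5): no bracket -> illegal
(4,0): no bracket -> illegal
(4,2): no bracket -> illegal
(4,3): flips 1 -> legal
(4,5): no bracket -> illegal
(5,3): no bracket -> illegal
B mobility = 4
-- W to move --
(0,1): no bracket -> illegal
(0,2): flips 1 -> legal
(0,3): no bracket -> illegal
(1,3): flips 2 -> legal
(1,4): no bracket -> illegal
(2,1): no bracket -> illegal
(2,4): flips 2 -> legal
(2,5): no bracket -> illegal
(3,0): no bracket -> illegal
(3,5): flips 1 -> legal
(4,0): no bracket -> illegal
(4,2): flips 1 -> legal
(4,3): no bracket -> illegal
(4,5): no bracket -> illegal
(5,0): no bracket -> illegal
(5,1): flips 1 -> legal
(5,2): no bracket -> illegal
(5,3): flips 1 -> legal
W mobility = 7

Answer: B=4 W=7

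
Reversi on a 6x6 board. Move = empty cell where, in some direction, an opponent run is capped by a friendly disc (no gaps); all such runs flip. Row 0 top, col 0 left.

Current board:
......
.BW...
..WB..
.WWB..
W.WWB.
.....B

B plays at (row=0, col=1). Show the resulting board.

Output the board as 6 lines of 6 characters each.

Place B at (0,1); scan 8 dirs for brackets.
Dir NW: edge -> no flip
Dir N: edge -> no flip
Dir NE: edge -> no flip
Dir W: first cell '.' (not opp) -> no flip
Dir E: first cell '.' (not opp) -> no flip
Dir SW: first cell '.' (not opp) -> no flip
Dir S: first cell 'B' (not opp) -> no flip
Dir SE: opp run (1,2) capped by B -> flip
All flips: (1,2)

Answer: .B....
.BB...
..WB..
.WWB..
W.WWB.
.....B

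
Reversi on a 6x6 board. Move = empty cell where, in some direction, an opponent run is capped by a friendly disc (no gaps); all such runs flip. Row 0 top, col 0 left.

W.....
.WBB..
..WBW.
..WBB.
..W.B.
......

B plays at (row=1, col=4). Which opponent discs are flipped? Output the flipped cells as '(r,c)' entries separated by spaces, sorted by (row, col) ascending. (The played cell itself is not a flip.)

Dir NW: first cell '.' (not opp) -> no flip
Dir N: first cell '.' (not opp) -> no flip
Dir NE: first cell '.' (not opp) -> no flip
Dir W: first cell 'B' (not opp) -> no flip
Dir E: first cell '.' (not opp) -> no flip
Dir SW: first cell 'B' (not opp) -> no flip
Dir S: opp run (2,4) capped by B -> flip
Dir SE: first cell '.' (not opp) -> no flip

Answer: (2,4)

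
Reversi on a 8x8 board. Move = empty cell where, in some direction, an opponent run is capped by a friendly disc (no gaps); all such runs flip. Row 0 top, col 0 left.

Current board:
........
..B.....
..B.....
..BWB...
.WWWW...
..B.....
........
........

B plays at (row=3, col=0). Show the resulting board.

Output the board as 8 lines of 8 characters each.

Place B at (3,0); scan 8 dirs for brackets.
Dir NW: edge -> no flip
Dir N: first cell '.' (not opp) -> no flip
Dir NE: first cell '.' (not opp) -> no flip
Dir W: edge -> no flip
Dir E: first cell '.' (not opp) -> no flip
Dir SW: edge -> no flip
Dir S: first cell '.' (not opp) -> no flip
Dir SE: opp run (4,1) capped by B -> flip
All flips: (4,1)

Answer: ........
..B.....
..B.....
B.BWB...
.BWWW...
..B.....
........
........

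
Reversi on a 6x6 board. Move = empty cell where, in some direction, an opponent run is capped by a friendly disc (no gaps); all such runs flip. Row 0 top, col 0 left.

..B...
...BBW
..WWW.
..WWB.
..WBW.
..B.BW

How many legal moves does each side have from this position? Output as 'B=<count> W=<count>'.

Answer: B=6 W=7

Derivation:
-- B to move --
(0,4): no bracket -> illegal
(0,5): no bracket -> illegal
(1,1): no bracket -> illegal
(1,2): flips 4 -> legal
(2,1): flips 1 -> legal
(2,5): no bracket -> illegal
(3,1): flips 3 -> legal
(3,5): flips 1 -> legal
(4,1): flips 3 -> legal
(4,5): flips 1 -> legal
(5,1): no bracket -> illegal
(5,3): no bracket -> illegal
B mobility = 6
-- W to move --
(0,1): no bracket -> illegal
(0,3): flips 1 -> legal
(0,4): flips 2 -> legal
(0,5): flips 1 -> legal
(1,1): no bracket -> illegal
(1,2): flips 2 -> legal
(2,5): no bracket -> illegal
(3,5): flips 1 -> legal
(4,1): no bracket -> illegal
(4,5): flips 1 -> legal
(5,1): no bracket -> illegal
(5,3): flips 2 -> legal
W mobility = 7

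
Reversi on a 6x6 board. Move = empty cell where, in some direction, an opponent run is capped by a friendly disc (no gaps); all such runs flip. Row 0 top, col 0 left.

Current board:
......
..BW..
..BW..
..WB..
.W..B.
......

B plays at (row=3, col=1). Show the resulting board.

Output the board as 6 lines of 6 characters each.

Place B at (3,1); scan 8 dirs for brackets.
Dir NW: first cell '.' (not opp) -> no flip
Dir N: first cell '.' (not opp) -> no flip
Dir NE: first cell 'B' (not opp) -> no flip
Dir W: first cell '.' (not opp) -> no flip
Dir E: opp run (3,2) capped by B -> flip
Dir SW: first cell '.' (not opp) -> no flip
Dir S: opp run (4,1), next='.' -> no flip
Dir SE: first cell '.' (not opp) -> no flip
All flips: (3,2)

Answer: ......
..BW..
..BW..
.BBB..
.W..B.
......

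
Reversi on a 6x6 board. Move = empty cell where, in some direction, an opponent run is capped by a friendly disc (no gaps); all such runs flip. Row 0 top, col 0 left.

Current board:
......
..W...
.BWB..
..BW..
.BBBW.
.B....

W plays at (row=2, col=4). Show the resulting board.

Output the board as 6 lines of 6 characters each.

Place W at (2,4); scan 8 dirs for brackets.
Dir NW: first cell '.' (not opp) -> no flip
Dir N: first cell '.' (not opp) -> no flip
Dir NE: first cell '.' (not opp) -> no flip
Dir W: opp run (2,3) capped by W -> flip
Dir E: first cell '.' (not opp) -> no flip
Dir SW: first cell 'W' (not opp) -> no flip
Dir S: first cell '.' (not opp) -> no flip
Dir SE: first cell '.' (not opp) -> no flip
All flips: (2,3)

Answer: ......
..W...
.BWWW.
..BW..
.BBBW.
.B....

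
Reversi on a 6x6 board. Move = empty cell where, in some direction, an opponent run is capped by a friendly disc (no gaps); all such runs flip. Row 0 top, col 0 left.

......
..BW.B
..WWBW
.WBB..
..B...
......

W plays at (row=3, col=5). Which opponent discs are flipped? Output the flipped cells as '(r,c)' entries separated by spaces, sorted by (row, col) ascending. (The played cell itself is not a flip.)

Dir NW: opp run (2,4) capped by W -> flip
Dir N: first cell 'W' (not opp) -> no flip
Dir NE: edge -> no flip
Dir W: first cell '.' (not opp) -> no flip
Dir E: edge -> no flip
Dir SW: first cell '.' (not opp) -> no flip
Dir S: first cell '.' (not opp) -> no flip
Dir SE: edge -> no flip

Answer: (2,4)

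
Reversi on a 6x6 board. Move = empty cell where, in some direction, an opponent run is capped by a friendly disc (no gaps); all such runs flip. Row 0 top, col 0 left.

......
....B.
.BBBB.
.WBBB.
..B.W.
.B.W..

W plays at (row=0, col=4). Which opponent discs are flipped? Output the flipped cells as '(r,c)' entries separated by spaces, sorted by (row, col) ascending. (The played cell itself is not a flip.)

Answer: (1,4) (2,4) (3,4)

Derivation:
Dir NW: edge -> no flip
Dir N: edge -> no flip
Dir NE: edge -> no flip
Dir W: first cell '.' (not opp) -> no flip
Dir E: first cell '.' (not opp) -> no flip
Dir SW: first cell '.' (not opp) -> no flip
Dir S: opp run (1,4) (2,4) (3,4) capped by W -> flip
Dir SE: first cell '.' (not opp) -> no flip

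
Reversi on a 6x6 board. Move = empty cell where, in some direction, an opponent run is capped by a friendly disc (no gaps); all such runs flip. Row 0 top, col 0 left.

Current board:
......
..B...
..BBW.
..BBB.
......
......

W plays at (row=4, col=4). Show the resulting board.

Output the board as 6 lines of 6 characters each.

Answer: ......
..B...
..BBW.
..BBW.
....W.
......

Derivation:
Place W at (4,4); scan 8 dirs for brackets.
Dir NW: opp run (3,3) (2,2), next='.' -> no flip
Dir N: opp run (3,4) capped by W -> flip
Dir NE: first cell '.' (not opp) -> no flip
Dir W: first cell '.' (not opp) -> no flip
Dir E: first cell '.' (not opp) -> no flip
Dir SW: first cell '.' (not opp) -> no flip
Dir S: first cell '.' (not opp) -> no flip
Dir SE: first cell '.' (not opp) -> no flip
All flips: (3,4)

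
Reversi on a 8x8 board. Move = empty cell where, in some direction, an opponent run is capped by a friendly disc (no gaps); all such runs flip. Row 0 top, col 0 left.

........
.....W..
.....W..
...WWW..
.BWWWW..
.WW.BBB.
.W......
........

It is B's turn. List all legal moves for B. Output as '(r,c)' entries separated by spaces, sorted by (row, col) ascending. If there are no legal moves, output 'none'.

(0,4): no bracket -> illegal
(0,5): flips 4 -> legal
(0,6): no bracket -> illegal
(1,4): no bracket -> illegal
(1,6): no bracket -> illegal
(2,2): flips 2 -> legal
(2,3): flips 2 -> legal
(2,4): flips 2 -> legal
(2,6): no bracket -> illegal
(3,1): no bracket -> illegal
(3,2): flips 1 -> legal
(3,6): flips 1 -> legal
(4,0): no bracket -> illegal
(4,6): flips 4 -> legal
(5,0): no bracket -> illegal
(5,3): no bracket -> illegal
(6,0): no bracket -> illegal
(6,2): no bracket -> illegal
(6,3): flips 1 -> legal
(7,0): no bracket -> illegal
(7,1): flips 2 -> legal
(7,2): no bracket -> illegal

Answer: (0,5) (2,2) (2,3) (2,4) (3,2) (3,6) (4,6) (6,3) (7,1)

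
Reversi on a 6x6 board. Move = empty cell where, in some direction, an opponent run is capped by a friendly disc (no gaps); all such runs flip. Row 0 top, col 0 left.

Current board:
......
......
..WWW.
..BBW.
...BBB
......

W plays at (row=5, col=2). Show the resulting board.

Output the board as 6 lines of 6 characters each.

Answer: ......
......
..WWW.
..BBW.
...WBB
..W...

Derivation:
Place W at (5,2); scan 8 dirs for brackets.
Dir NW: first cell '.' (not opp) -> no flip
Dir N: first cell '.' (not opp) -> no flip
Dir NE: opp run (4,3) capped by W -> flip
Dir W: first cell '.' (not opp) -> no flip
Dir E: first cell '.' (not opp) -> no flip
Dir SW: edge -> no flip
Dir S: edge -> no flip
Dir SE: edge -> no flip
All flips: (4,3)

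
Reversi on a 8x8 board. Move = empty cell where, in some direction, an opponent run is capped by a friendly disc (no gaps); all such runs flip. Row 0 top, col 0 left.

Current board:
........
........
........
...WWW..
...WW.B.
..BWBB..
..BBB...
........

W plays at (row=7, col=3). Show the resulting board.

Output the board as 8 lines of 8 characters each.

Place W at (7,3); scan 8 dirs for brackets.
Dir NW: opp run (6,2), next='.' -> no flip
Dir N: opp run (6,3) capped by W -> flip
Dir NE: opp run (6,4) (5,5) (4,6), next='.' -> no flip
Dir W: first cell '.' (not opp) -> no flip
Dir E: first cell '.' (not opp) -> no flip
Dir SW: edge -> no flip
Dir S: edge -> no flip
Dir SE: edge -> no flip
All flips: (6,3)

Answer: ........
........
........
...WWW..
...WW.B.
..BWBB..
..BWB...
...W....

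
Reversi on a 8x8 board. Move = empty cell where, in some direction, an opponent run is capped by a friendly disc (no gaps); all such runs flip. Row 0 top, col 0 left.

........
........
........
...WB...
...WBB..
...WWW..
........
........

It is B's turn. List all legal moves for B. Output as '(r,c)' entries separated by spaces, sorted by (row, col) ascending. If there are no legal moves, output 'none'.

Answer: (2,2) (3,2) (4,2) (5,2) (6,2) (6,3) (6,4) (6,5) (6,6)

Derivation:
(2,2): flips 1 -> legal
(2,3): no bracket -> illegal
(2,4): no bracket -> illegal
(3,2): flips 1 -> legal
(4,2): flips 1 -> legal
(4,6): no bracket -> illegal
(5,2): flips 1 -> legal
(5,6): no bracket -> illegal
(6,2): flips 1 -> legal
(6,3): flips 1 -> legal
(6,4): flips 1 -> legal
(6,5): flips 1 -> legal
(6,6): flips 1 -> legal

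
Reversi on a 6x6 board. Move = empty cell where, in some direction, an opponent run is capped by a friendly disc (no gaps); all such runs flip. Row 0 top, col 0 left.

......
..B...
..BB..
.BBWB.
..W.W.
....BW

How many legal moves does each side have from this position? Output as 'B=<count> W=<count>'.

Answer: B=3 W=8

Derivation:
-- B to move --
(2,4): no bracket -> illegal
(3,5): no bracket -> illegal
(4,1): no bracket -> illegal
(4,3): flips 1 -> legal
(4,5): no bracket -> illegal
(5,1): no bracket -> illegal
(5,2): flips 1 -> legal
(5,3): flips 1 -> legal
B mobility = 3
-- W to move --
(0,1): no bracket -> illegal
(0,2): flips 3 -> legal
(0,3): no bracket -> illegal
(1,1): flips 1 -> legal
(1,3): flips 1 -> legal
(1,4): no bracket -> illegal
(2,0): flips 1 -> legal
(2,1): no bracket -> illegal
(2,4): flips 1 -> legal
(2,5): no bracket -> illegal
(3,0): flips 2 -> legal
(3,5): flips 1 -> legal
(4,0): no bracket -> illegal
(4,1): no bracket -> illegal
(4,3): no bracket -> illegal
(4,5): no bracket -> illegal
(5,3): flips 1 -> legal
W mobility = 8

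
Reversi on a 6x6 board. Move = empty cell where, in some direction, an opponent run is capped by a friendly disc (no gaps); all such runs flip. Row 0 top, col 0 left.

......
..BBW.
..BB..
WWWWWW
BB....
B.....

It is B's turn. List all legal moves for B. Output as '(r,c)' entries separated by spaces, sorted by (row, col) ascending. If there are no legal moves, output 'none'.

Answer: (0,5) (1,5) (2,0) (2,1) (4,2) (4,3) (4,4) (4,5)

Derivation:
(0,3): no bracket -> illegal
(0,4): no bracket -> illegal
(0,5): flips 1 -> legal
(1,5): flips 1 -> legal
(2,0): flips 1 -> legal
(2,1): flips 1 -> legal
(2,4): no bracket -> illegal
(2,5): no bracket -> illegal
(4,2): flips 1 -> legal
(4,3): flips 1 -> legal
(4,4): flips 1 -> legal
(4,5): flips 1 -> legal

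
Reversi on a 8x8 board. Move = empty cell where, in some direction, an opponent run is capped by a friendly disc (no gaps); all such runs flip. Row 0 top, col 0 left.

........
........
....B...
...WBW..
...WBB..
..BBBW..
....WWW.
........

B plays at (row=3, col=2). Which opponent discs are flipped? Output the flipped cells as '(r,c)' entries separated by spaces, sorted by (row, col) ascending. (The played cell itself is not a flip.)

Answer: (3,3) (4,3)

Derivation:
Dir NW: first cell '.' (not opp) -> no flip
Dir N: first cell '.' (not opp) -> no flip
Dir NE: first cell '.' (not opp) -> no flip
Dir W: first cell '.' (not opp) -> no flip
Dir E: opp run (3,3) capped by B -> flip
Dir SW: first cell '.' (not opp) -> no flip
Dir S: first cell '.' (not opp) -> no flip
Dir SE: opp run (4,3) capped by B -> flip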